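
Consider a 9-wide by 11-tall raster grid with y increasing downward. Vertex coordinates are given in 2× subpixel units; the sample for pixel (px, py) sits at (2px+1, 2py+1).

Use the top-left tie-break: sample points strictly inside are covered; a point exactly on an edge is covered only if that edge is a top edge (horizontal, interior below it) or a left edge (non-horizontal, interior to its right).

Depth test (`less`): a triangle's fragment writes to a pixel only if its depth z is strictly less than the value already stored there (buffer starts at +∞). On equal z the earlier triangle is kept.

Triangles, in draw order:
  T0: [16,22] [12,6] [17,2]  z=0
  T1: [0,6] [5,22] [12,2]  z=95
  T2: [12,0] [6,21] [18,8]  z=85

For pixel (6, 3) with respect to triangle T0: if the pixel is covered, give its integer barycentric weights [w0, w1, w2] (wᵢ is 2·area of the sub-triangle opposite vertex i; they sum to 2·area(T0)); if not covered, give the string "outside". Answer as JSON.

T0:
  2·area = 96
  edge (16, 22)→(12, 6): d=(-4,-16) top-left  bias=+0
  edge (12, 6)→(17, 2): d=(5,-4) top-left  bias=+0
  edge (17, 2)→(16, 22): d=(-1,20) right/bottom  bias=-1
    (7,2)@(15, 5): e=[52,7,37] → X
    (8,2)@(17, 5): e=[84,15,-3] → .
    (6,3)@(13, 7): e=[12,9,75] → X
    (8,3)@(17, 7): e=[76,25,-5] → .
    (6,4)@(13, 9): e=[4,19,73] → X
    (8,4)@(17, 9): e=[68,35,-7] → .
    (6,5)@(13, 11): e=[-4,29,71] → .
    (7,5)@(15, 11): e=[28,37,31] → X
    (8,5)@(17, 11): e=[60,45,-9] → .
    (7,6)@(15, 13): e=[20,47,29] → X
    (8,6)@(17, 13): e=[52,55,-11] → .
    (7,7)@(15, 15): e=[12,57,27] → X
  covered (9 px):
    . . . . . . . . .
    . . . . . . . . .
    . . . . . . . X .
    . . . . . . X X .
    . . . . . . X X .
    . . . . . . . X .
    . . . . . . . X .
    . . . . . . . X .
    . . . . . . . X .
    . . . . . . . . .
    . . . . . . . . .
T1:
  2·area = 212  (B↔C swapped to make it positive)
  edge (0, 6)→(12, 2): d=(12,-4) top-left  bias=+0
  edge (12, 2)→(5, 22): d=(-7,20) right/bottom  bias=-1
  edge (5, 22)→(0, 6): d=(-5,-16) top-left  bias=+0
    (7,0)@(15, 1): e=[0,-53,265] → .  [on edge]
    (4,1)@(9, 3): e=[0,53,159] → X  [on edge]
    (5,1)@(11, 3): e=[8,13,191] → X
    (6,1)@(13, 3): e=[16,-27,223] → .
    (1,2)@(3, 5): e=[0,159,53] → X  [on edge]
    (2,2)@(5, 5): e=[8,119,85] → X
    (3,2)@(7, 5): e=[16,79,117] → X
    (5,2)@(11, 5): e=[32,-1,181] → .
    (0,3)@(1, 7): e=[16,185,11] → X
    (5,3)@(11, 7): e=[56,-15,171] → .
    (0,4)@(1, 9): e=[40,171,1] → X
    (5,4)@(11, 9): e=[80,-29,161] → .
  covered (28 px):
    . . . . . . . . .
    . . . . X X . . .
    . X X X X . . . .
    X X X X X . . . .
    X X X X X . . . .
    . X X X . . . . .
    . X X X . . . . .
    . X X X . . . . .
    . . X . . . . . .
    . . X . . . . . .
    . . X . . . . . .
T2:
  2·area = 174  (B↔C swapped to make it positive)
  edge (12, 0)→(18, 8): d=(6,8) right/bottom  bias=-1
  edge (18, 8)→(6, 21): d=(-12,13) right/bottom  bias=-1
  edge (6, 21)→(12, 0): d=(6,-21) top-left  bias=+0
    (6,1)@(13, 3): e=[10,125,39] → X
    (7,1)@(15, 3): e=[-6,99,81] → .
    (5,2)@(11, 5): e=[38,127,9] → X
    (7,2)@(15, 5): e=[6,75,93] → X
    (8,2)@(17, 5): e=[-10,49,135] → .
    (5,3)@(11, 7): e=[50,103,21] → X
    (8,3)@(17, 7): e=[2,25,147] → X
    (5,4)@(11, 9): e=[62,79,33] → X
    (4,5)@(9, 11): e=[90,81,3] → X
    (8,5)@(17, 11): e=[26,-23,171] → .
    (4,6)@(9, 13): e=[102,57,15] → X
    (7,6)@(15, 13): e=[54,-21,141] → .
  covered (23 px):
    . . . . . . . . .
    . . . . . . X . .
    . . . . . X X X .
    . . . . . X X X X
    . . . . . X X X X
    . . . . X X X X .
    . . . . X X X . .
    . . . . X X . . .
    . . . . X . . . .
    . . . X . . . . .
    . . . . . . . . .

Result: [9,75,12]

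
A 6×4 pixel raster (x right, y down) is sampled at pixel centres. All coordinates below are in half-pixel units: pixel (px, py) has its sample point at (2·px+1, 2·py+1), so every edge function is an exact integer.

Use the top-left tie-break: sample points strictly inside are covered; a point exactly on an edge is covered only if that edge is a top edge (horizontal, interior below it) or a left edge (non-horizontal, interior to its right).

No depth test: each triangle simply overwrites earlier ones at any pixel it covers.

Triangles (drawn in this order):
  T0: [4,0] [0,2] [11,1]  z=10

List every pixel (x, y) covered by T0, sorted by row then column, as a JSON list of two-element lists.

T0:
  2·area = 18  (B↔C swapped to make it positive)
  edge (4, 0)→(11, 1): d=(7,1) right/bottom  bias=-1
  edge (11, 1)→(0, 2): d=(-11,1) right/bottom  bias=-1
  edge (0, 2)→(4, 0): d=(4,-2) top-left  bias=+0
    (1,0)@(3, 1): e=[8,8,2] → █
    (2,0)@(5, 1): e=[6,6,6] → █
    (3,0)@(7, 1): e=[4,4,10] → █
    (4,0)@(9, 1): e=[2,2,14] → █
    (5,0)@(11, 1): e=[0,0,18] → ·  [on edge]
    (1,1)@(3, 3): e=[22,-14,10] → ·
    (2,1)@(5, 3): e=[20,-16,14] → ·
    (3,1)@(7, 3): e=[18,-18,18] → ·
    (4,1)@(9, 3): e=[16,-20,22] → ·
  covered (4 px):
    · █ █ █ █ ·
    · · · · · ·
    · · · · · ·
    · · · · · ·

Answer: [[1,0],[2,0],[3,0],[4,0]]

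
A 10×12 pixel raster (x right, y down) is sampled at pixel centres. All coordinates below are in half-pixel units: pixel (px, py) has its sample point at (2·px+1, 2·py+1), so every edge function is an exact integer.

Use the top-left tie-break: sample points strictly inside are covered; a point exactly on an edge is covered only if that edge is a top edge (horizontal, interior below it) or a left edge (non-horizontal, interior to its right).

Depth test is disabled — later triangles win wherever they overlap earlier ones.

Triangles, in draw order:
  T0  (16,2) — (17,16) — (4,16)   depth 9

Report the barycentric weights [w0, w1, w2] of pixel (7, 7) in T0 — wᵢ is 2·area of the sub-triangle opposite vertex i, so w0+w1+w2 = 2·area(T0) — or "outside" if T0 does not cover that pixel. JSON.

T0:
  2·area = 182
  edge (16, 2)→(17, 16): d=(1,14) right/bottom  bias=-1
  edge (17, 16)→(4, 16): d=(-13,0) right/bottom  bias=-1
  edge (4, 16)→(16, 2): d=(12,-14) top-left  bias=+0
    (7,2)@(15, 5): e=[17,143,22] → █
    (8,2)@(17, 5): e=[-11,143,50] → ·
    (6,3)@(13, 7): e=[47,117,18] → █
    (8,3)@(17, 7): e=[-9,117,74] → ·
    (5,4)@(11, 9): e=[77,91,14] → █
    (8,4)@(17, 9): e=[-7,91,98] → ·
    (4,5)@(9, 11): e=[107,65,10] → █
    (8,5)@(17, 11): e=[-5,65,122] → ·
    (3,6)@(7, 13): e=[137,39,6] → █
    (8,6)@(17, 13): e=[-3,39,146] → ·
    (2,7)@(5, 15): e=[167,13,2] → █
    (8,7)@(17, 15): e=[-1,13,170] → ·
  covered (21 px):
    · · · · · · · · · ·
    · · · · · · · · · ·
    · · · · · · · █ · ·
    · · · · · · █ █ · ·
    · · · · · █ █ █ · ·
    · · · · █ █ █ █ · ·
    · · · █ █ █ █ █ · ·
    · · █ █ █ █ █ █ · ·
    · · · · · · · · · ·
    · · · · · · · · · ·
    · · · · · · · · · ·
    · · · · · · · · · ·

Result: [13,142,27]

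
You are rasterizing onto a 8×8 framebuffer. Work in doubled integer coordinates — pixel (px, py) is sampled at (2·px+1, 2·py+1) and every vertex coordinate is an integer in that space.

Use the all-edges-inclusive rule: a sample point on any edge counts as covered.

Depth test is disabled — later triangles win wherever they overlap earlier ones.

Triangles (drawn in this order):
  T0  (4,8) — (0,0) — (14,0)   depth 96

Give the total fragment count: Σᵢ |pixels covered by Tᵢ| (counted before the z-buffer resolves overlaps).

T0:
  2·area = 112
  edge (4, 8)→(0, 0): d=(-4,-8) inclusive
  edge (0, 0)→(14, 0): d=(14,0) inclusive
  edge (14, 0)→(4, 8): d=(-10,8) inclusive
    (0,0)@(1, 1): e=[4,14,94] → █
    (1,0)@(3, 1): e=[20,14,78] → █
    (2,0)@(5, 1): e=[36,14,62] → █
    (3,0)@(7, 1): e=[52,14,46] → █
    (4,0)@(9, 1): e=[68,14,30] → █
    (5,0)@(11, 1): e=[84,14,14] → █
    (6,0)@(13, 1): e=[100,14,-2] → ·
    (0,1)@(1, 3): e=[-4,42,74] → ·
    (1,1)@(3, 3): e=[12,42,58] → █
    (5,1)@(11, 3): e=[76,42,-6] → ·
    (1,2)@(3, 5): e=[4,70,38] → █
    (4,2)@(9, 5): e=[52,70,-10] → ·
  covered (14 px):
    █ █ █ █ █ █ · ·
    · █ █ █ █ · · ·
    · █ █ █ · · · ·
    · · █ · · · · ·
    · · · · · · · ·
    · · · · · · · ·
    · · · · · · · ·
    · · · · · · · ·

Result: 14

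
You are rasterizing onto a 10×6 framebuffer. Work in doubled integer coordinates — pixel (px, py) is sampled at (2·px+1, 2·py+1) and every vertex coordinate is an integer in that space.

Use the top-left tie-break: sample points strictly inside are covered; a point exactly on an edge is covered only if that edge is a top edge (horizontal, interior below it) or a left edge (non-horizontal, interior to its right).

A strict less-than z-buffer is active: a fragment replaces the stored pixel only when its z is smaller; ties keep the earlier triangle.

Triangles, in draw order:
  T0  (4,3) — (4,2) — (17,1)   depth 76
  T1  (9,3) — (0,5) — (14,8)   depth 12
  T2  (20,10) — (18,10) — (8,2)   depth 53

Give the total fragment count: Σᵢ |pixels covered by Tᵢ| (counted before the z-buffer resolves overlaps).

T0:
  2·area = 13
  edge (4, 3)→(4, 2): d=(0,-1) top-left  bias=+0
  edge (4, 2)→(17, 1): d=(13,-1) top-left  bias=+0
  edge (17, 1)→(4, 3): d=(-13,2) right/bottom  bias=-1
    (8,0)@(17, 1): e=[13,0,0] → ·  [on edge]
  covered (0 px):
    · · · · · · · · · ·
    · · · · · · · · · ·
    · · · · · · · · · ·
    · · · · · · · · · ·
    · · · · · · · · · ·
    · · · · · · · · · ·
T1:
  2·area = 55  (B↔C swapped to make it positive)
  edge (9, 3)→(14, 8): d=(5,5) right/bottom  bias=-1
  edge (14, 8)→(0, 5): d=(-14,-3) top-left  bias=+0
  edge (0, 5)→(9, 3): d=(9,-2) top-left  bias=+0
    (3,0)@(7, 1): e=[0,77,-22] → ·  [on edge]
    (4,1)@(9, 3): e=[0,55,0] → ·  [on edge]
    (0,2)@(1, 5): e=[50,3,2] → █
    (1,2)@(3, 5): e=[40,9,6] → █
    (2,2)@(5, 5): e=[30,15,10] → █
    (3,2)@(7, 5): e=[20,21,14] → █
    (4,2)@(9, 5): e=[10,27,18] → █
    (5,2)@(11, 5): e=[0,33,22] → ·  [on edge]
    (0,3)@(1, 7): e=[60,-25,20] → ·
    (1,3)@(3, 7): e=[50,-19,24] → ·
    (2,3)@(5, 7): e=[40,-13,28] → ·
    (3,3)@(7, 7): e=[30,-7,32] → ·
    (6,3)@(13, 7): e=[0,11,44] → ·  [on edge]
    (7,4)@(15, 9): e=[0,-11,66] → ·  [on edge]
    (8,5)@(17, 11): e=[0,-33,88] → ·  [on edge]
  covered (6 px):
    · · · · · · · · · ·
    · · · · · · · · · ·
    █ █ █ █ █ · · · · ·
    · · · · · █ · · · ·
    · · · · · · · · · ·
    · · · · · · · · · ·
T2:
  2·area = 16
  edge (20, 10)→(18, 10): d=(-2,0) right/bottom  bias=-1
  edge (18, 10)→(8, 2): d=(-10,-8) top-left  bias=+0
  edge (8, 2)→(20, 10): d=(12,8) right/bottom  bias=-1
    (7,3)@(15, 7): e=[6,6,4] → █
    (8,3)@(17, 7): e=[6,22,-12] → ·
    (7,4)@(15, 9): e=[2,-14,28] → ·
    (8,4)@(17, 9): e=[2,2,12] → █
    (9,4)@(19, 9): e=[2,18,-4] → ·
    (8,5)@(17, 11): e=[-2,-18,36] → ·
  covered (2 px):
    · · · · · · · · · ·
    · · · · · · · · · ·
    · · · · · · · · · ·
    · · · · · · · █ · ·
    · · · · · · · · █ ·
    · · · · · · · · · ·

Answer: 8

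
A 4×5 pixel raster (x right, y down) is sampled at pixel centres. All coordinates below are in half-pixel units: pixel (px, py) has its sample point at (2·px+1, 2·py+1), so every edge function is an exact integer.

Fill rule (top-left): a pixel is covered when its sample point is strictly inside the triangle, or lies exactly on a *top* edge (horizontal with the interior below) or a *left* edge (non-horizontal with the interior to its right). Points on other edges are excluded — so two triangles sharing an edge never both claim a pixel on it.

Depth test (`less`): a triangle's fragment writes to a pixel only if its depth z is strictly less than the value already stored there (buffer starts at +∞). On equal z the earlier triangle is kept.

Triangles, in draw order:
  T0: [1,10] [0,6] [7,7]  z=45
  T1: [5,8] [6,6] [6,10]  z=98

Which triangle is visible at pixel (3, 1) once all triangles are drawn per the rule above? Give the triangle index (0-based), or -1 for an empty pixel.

T0:
  2·area = 27
  edge (1, 10)→(0, 6): d=(-1,-4) top-left  bias=+0
  edge (0, 6)→(7, 7): d=(7,1) right/bottom  bias=-1
  edge (7, 7)→(1, 10): d=(-6,3) right/bottom  bias=-1
    (0,3)@(1, 7): e=[3,6,18] → #
    (1,3)@(3, 7): e=[11,4,12] → #
    (2,3)@(5, 7): e=[19,2,6] → #
    (3,3)@(7, 7): e=[27,0,0] → ·  [on edge]
    (0,4)@(1, 9): e=[1,20,6] → #
    (1,4)@(3, 9): e=[9,18,0] → ·  [on edge]
    (2,4)@(5, 9): e=[17,16,-6] → ·
  covered (4 px):
    · · · ·
    · · · ·
    · · · ·
    # # # ·
    # · · ·
T1:
  2·area = 4
  edge (5, 8)→(6, 6): d=(1,-2) top-left  bias=+0
  edge (6, 6)→(6, 10): d=(0,4) right/bottom  bias=-1
  edge (6, 10)→(5, 8): d=(-1,-2) top-left  bias=+0
  covered (0 px):
    · · · ·
    · · · ·
    · · · ·
    · · · ·
    · · · ·

Z-buffer (winner per pixel, '.' = empty):
  . . . .
  . . . .
  . . . .
  0 0 0 .
  0 . . .

Result: -1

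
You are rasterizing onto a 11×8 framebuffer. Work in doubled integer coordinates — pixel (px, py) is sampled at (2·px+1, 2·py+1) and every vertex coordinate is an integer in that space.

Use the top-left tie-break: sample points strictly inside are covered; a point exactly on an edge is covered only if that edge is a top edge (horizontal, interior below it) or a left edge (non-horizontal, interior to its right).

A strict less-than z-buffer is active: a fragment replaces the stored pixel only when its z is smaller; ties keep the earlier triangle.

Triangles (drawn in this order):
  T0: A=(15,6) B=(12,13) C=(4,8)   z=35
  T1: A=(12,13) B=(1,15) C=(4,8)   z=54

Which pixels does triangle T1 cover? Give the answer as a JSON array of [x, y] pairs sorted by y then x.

T0:
  2·area = 71
  edge (15, 6)→(12, 13): d=(-3,7) right/bottom  bias=-1
  edge (12, 13)→(4, 8): d=(-8,-5) top-left  bias=+0
  edge (4, 8)→(15, 6): d=(11,-2) top-left  bias=+0
    (5,3)@(11, 7): e=[25,43,3] → X
    (6,3)@(13, 7): e=[11,53,7] → X
    (7,3)@(15, 7): e=[-3,63,11] → .
    (3,4)@(7, 9): e=[47,7,17] → X
    (4,4)@(9, 9): e=[33,17,21] → X
    (7,4)@(15, 9): e=[-9,47,33] → .
    (3,5)@(7, 11): e=[41,-9,39] → .
    (4,5)@(9, 11): e=[27,1,43] → X
    (6,5)@(13, 11): e=[-1,21,51] → .
    (4,6)@(9, 13): e=[21,-15,65] → .
    (5,6)@(11, 13): e=[7,-5,69] → .
  covered (8 px):
    . . . . . . . . . . .
    . . . . . . . . . . .
    . . . . . . . . . . .
    . . . . . X X . . . .
    . . . X X X X . . . .
    . . . . X X . . . . .
    . . . . . . . . . . .
    . . . . . . . . . . .
T1:
  2·area = 71
  edge (12, 13)→(1, 15): d=(-11,2) right/bottom  bias=-1
  edge (1, 15)→(4, 8): d=(3,-7) top-left  bias=+0
  edge (4, 8)→(12, 13): d=(8,5) right/bottom  bias=-1
    (3,0)@(7, 1): e=[142,0,-71] → .  [on edge]
    (2,4)@(5, 9): e=[58,10,3] → X
    (3,4)@(7, 9): e=[54,24,-7] → .
    (1,5)@(3, 11): e=[40,2,29] → X
    (3,5)@(7, 11): e=[32,30,9] → X
    (4,5)@(9, 11): e=[28,44,-1] → .
    (1,6)@(3, 13): e=[18,8,45] → X
    (4,6)@(9, 13): e=[6,50,15] → X
    (5,6)@(11, 13): e=[2,64,5] → X
    (6,6)@(13, 13): e=[-2,78,-5] → .
    (0,7)@(1, 15): e=[0,0,71] → .  [on edge]
    (1,7)@(3, 15): e=[-4,14,61] → .
  covered (9 px):
    . . . . . . . . . . .
    . . . . . . . . . . .
    . . . . . . . . . . .
    . . . . . . . . . . .
    . . X . . . . . . . .
    . X X X . . . . . . .
    . X X X X X . . . . .
    . . . . . . . . . . .

Answer: [[2,4],[1,5],[2,5],[3,5],[1,6],[2,6],[3,6],[4,6],[5,6]]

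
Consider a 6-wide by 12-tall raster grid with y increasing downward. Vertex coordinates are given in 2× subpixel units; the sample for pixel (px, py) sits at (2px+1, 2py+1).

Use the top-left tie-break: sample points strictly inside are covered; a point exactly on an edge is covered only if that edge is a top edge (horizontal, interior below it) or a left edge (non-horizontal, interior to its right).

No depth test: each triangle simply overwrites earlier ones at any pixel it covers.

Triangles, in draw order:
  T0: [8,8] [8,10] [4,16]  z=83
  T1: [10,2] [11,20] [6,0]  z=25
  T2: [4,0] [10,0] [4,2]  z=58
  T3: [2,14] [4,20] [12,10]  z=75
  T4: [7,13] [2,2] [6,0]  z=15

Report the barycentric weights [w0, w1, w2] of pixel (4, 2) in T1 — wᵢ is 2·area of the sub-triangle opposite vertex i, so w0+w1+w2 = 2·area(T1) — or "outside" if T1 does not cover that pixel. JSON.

T0:
  2·area = 8
  edge (8, 8)→(8, 10): d=(0,2) right/bottom  bias=-1
  edge (8, 10)→(4, 16): d=(-4,6) right/bottom  bias=-1
  edge (4, 16)→(8, 8): d=(4,-8) top-left  bias=+0
    (3,5)@(7, 11): e=[2,2,4] → █
    (4,5)@(9, 11): e=[-2,-10,20] → ·
    (3,6)@(7, 13): e=[2,-6,12] → ·
  covered (1 px):
    · · · · · ·
    · · · · · ·
    · · · · · ·
    · · · · · ·
    · · · · · ·
    · · · █ · ·
    · · · · · ·
    · · · · · ·
    · · · · · ·
    · · · · · ·
    · · · · · ·
    · · · · · ·
T1:
  2·area = 70
  edge (10, 2)→(11, 20): d=(1,18) right/bottom  bias=-1
  edge (11, 20)→(6, 0): d=(-5,-20) top-left  bias=+0
  edge (6, 0)→(10, 2): d=(4,2) right/bottom  bias=-1
    (3,0)@(7, 1): e=[53,15,2] → █
    (4,0)@(9, 1): e=[17,55,-2] → ·
    (3,1)@(7, 3): e=[55,5,10] → █
    (4,1)@(9, 3): e=[19,45,6] → █
    (5,1)@(11, 3): e=[-17,85,2] → ·
    (3,2)@(7, 5): e=[57,-5,18] → ·
    (4,2)@(9, 5): e=[21,35,14] → █
    (5,2)@(11, 5): e=[-15,75,10] → ·
    (4,3)@(9, 7): e=[23,25,22] → █
    (5,3)@(11, 7): e=[-13,65,18] → ·
    (4,4)@(9, 9): e=[25,15,30] → █
    (5,4)@(11, 9): e=[-11,55,26] → ·
  covered (7 px):
    · · · █ · ·
    · · · █ █ ·
    · · · · █ ·
    · · · · █ ·
    · · · · █ ·
    · · · · █ ·
    · · · · · ·
    · · · · · ·
    · · · · · ·
    · · · · · ·
    · · · · · ·
    · · · · · ·
T2:
  2·area = 12
  edge (4, 0)→(10, 0): d=(6,0) top-left  bias=+0
  edge (10, 0)→(4, 2): d=(-6,2) right/bottom  bias=-1
  edge (4, 2)→(4, 0): d=(0,-2) top-left  bias=+0
    (2,0)@(5, 1): e=[6,4,2] → █
    (3,0)@(7, 1): e=[6,0,6] → ·  [on edge]
    (0,1)@(1, 3): e=[18,0,-6] → ·  [on edge]
    (2,1)@(5, 3): e=[18,-8,2] → ·
  covered (1 px):
    · · █ · · ·
    · · · · · ·
    · · · · · ·
    · · · · · ·
    · · · · · ·
    · · · · · ·
    · · · · · ·
    · · · · · ·
    · · · · · ·
    · · · · · ·
    · · · · · ·
    · · · · · ·
T3:
  2·area = 68  (B↔C swapped to make it positive)
  edge (2, 14)→(12, 10): d=(10,-4) top-left  bias=+0
  edge (12, 10)→(4, 20): d=(-8,10) right/bottom  bias=-1
  edge (4, 20)→(2, 14): d=(-2,-6) top-left  bias=+0
    (0,5)@(1, 11): e=[-34,102,0] → ·  [on edge]
    (5,5)@(11, 11): e=[6,2,60] → █
    (2,6)@(5, 13): e=[2,46,20] → █
    (3,6)@(7, 13): e=[10,26,32] → █
    (4,6)@(9, 13): e=[18,6,44] → █
    (5,6)@(11, 13): e=[26,-14,56] → ·
    (1,7)@(3, 15): e=[14,50,4] → █
    (4,7)@(9, 15): e=[38,-10,40] → ·
    (1,8)@(3, 17): e=[34,34,0] → █  [on edge]
    (3,8)@(7, 17): e=[50,-6,24] → ·
    (1,9)@(3, 19): e=[54,18,-4] → ·
    (2,9)@(5, 19): e=[62,-2,8] → ·
    (2,11)@(5, 23): e=[102,-34,0] → ·  [on edge]
  covered (9 px):
    · · · · · ·
    · · · · · ·
    · · · · · ·
    · · · · · ·
    · · · · · ·
    · · · · · █
    · · █ █ █ ·
    · █ █ █ · ·
    · █ █ · · ·
    · · · · · ·
    · · · · · ·
    · · · · · ·
T4:
  2·area = 54
  edge (7, 13)→(2, 2): d=(-5,-11) top-left  bias=+0
  edge (2, 2)→(6, 0): d=(4,-2) top-left  bias=+0
  edge (6, 0)→(7, 13): d=(1,13) right/bottom  bias=-1
    (2,0)@(5, 1): e=[38,2,14] → █
    (3,0)@(7, 1): e=[60,6,-12] → ·
    (1,1)@(3, 3): e=[6,6,42] → █
    (3,1)@(7, 3): e=[50,14,-10] → ·
    (1,2)@(3, 5): e=[-4,14,44] → ·
    (2,2)@(5, 5): e=[18,18,18] → █
    (3,2)@(7, 5): e=[40,22,-8] → ·
    (2,3)@(5, 7): e=[8,26,20] → █
    (3,3)@(7, 7): e=[30,30,-6] → ·
    (2,4)@(5, 9): e=[-2,34,22] → ·
    (3,6)@(7, 13): e=[0,54,0] → ·  [on edge]
  covered (5 px):
    · · █ · · ·
    · █ █ · · ·
    · · █ · · ·
    · · █ · · ·
    · · · · · ·
    · · · · · ·
    · · · · · ·
    · · · · · ·
    · · · · · ·
    · · · · · ·
    · · · · · ·
    · · · · · ·

Answer: [35,14,21]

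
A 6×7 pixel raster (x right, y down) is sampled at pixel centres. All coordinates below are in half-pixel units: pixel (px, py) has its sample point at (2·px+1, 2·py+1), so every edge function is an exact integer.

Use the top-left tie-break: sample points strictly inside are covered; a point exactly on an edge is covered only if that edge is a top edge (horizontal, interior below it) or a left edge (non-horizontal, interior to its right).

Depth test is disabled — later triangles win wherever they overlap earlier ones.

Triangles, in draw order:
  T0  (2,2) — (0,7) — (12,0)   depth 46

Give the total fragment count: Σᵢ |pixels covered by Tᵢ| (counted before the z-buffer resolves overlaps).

T0:
  2·area = 46  (B↔C swapped to make it positive)
  edge (2, 2)→(12, 0): d=(10,-2) top-left  bias=+0
  edge (12, 0)→(0, 7): d=(-12,7) right/bottom  bias=-1
  edge (0, 7)→(2, 2): d=(2,-5) top-left  bias=+0
    (3,0)@(7, 1): e=[0,23,23] → █  [on edge]
    (4,0)@(9, 1): e=[4,9,33] → █
    (5,0)@(11, 1): e=[8,-5,43] → ·
    (1,1)@(3, 3): e=[12,27,7] → █
    (2,1)@(5, 3): e=[16,13,17] → █
    (3,1)@(7, 3): e=[20,-1,27] → ·
    (4,1)@(9, 3): e=[24,-15,37] → ·
    (0,2)@(1, 5): e=[28,17,1] → █
    (2,2)@(5, 5): e=[36,-11,21] → ·
    (0,3)@(1, 7): e=[48,-7,5] → ·
    (1,3)@(3, 7): e=[52,-21,15] → ·
  covered (6 px):
    · · · █ █ ·
    · █ █ · · ·
    █ █ · · · ·
    · · · · · ·
    · · · · · ·
    · · · · · ·
    · · · · · ·

Final: 6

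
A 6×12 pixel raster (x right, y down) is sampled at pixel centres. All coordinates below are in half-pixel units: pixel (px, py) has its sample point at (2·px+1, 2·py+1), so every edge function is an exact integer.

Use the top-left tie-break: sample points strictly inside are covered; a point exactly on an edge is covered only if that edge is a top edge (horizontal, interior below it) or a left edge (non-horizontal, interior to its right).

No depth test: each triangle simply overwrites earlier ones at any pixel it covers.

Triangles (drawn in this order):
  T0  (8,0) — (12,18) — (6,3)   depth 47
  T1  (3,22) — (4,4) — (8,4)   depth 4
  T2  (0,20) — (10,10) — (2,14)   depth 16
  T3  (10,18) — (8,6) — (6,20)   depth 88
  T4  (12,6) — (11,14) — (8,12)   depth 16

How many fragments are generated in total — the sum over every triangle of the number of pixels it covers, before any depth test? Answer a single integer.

T0:
  2·area = 48
  edge (8, 0)→(12, 18): d=(4,18) right/bottom  bias=-1
  edge (12, 18)→(6, 3): d=(-6,-15) top-left  bias=+0
  edge (6, 3)→(8, 0): d=(2,-3) top-left  bias=+0
    (3,1)@(7, 3): e=[30,15,3] → █
    (4,1)@(9, 3): e=[-6,45,9] → ·
    (3,2)@(7, 5): e=[38,3,7] → █
    (4,2)@(9, 5): e=[2,33,13] → █
    (5,2)@(11, 5): e=[-34,63,19] → ·
    (3,3)@(7, 7): e=[46,-9,11] → ·
    (4,3)@(9, 7): e=[10,21,17] → █
    (5,3)@(11, 7): e=[-26,51,23] → ·
    (4,4)@(9, 9): e=[18,9,21] → █
    (5,4)@(11, 9): e=[-18,39,27] → ·
    (4,5)@(9, 11): e=[26,-3,25] → ·
    (5,7)@(11, 15): e=[6,3,39] → █
  covered (6 px):
    · · · · · ·
    · · · █ · ·
    · · · █ █ ·
    · · · · █ ·
    · · · · █ ·
    · · · · · ·
    · · · · · ·
    · · · · · █
    · · · · · ·
    · · · · · ·
    · · · · · ·
    · · · · · ·
T1:
  2·area = 72
  edge (3, 22)→(4, 4): d=(1,-18) top-left  bias=+0
  edge (4, 4)→(8, 4): d=(4,0) top-left  bias=+0
  edge (8, 4)→(3, 22): d=(-5,18) right/bottom  bias=-1
    (2,2)@(5, 5): e=[19,4,49] → █
    (3,2)@(7, 5): e=[55,4,13] → █
    (4,2)@(9, 5): e=[91,4,-23] → ·
    (2,3)@(5, 7): e=[21,12,39] → █
    (4,3)@(9, 7): e=[93,12,-33] → ·
    (2,4)@(5, 9): e=[23,20,29] → █
    (3,4)@(7, 9): e=[59,20,-7] → ·
    (2,5)@(5, 11): e=[25,28,19] → █
    (3,5)@(7, 11): e=[61,28,-17] → ·
    (2,6)@(5, 13): e=[27,36,9] → █
    (3,6)@(7, 13): e=[63,36,-27] → ·
    (2,7)@(5, 15): e=[29,44,-1] → ·
  covered (7 px):
    · · · · · ·
    · · · · · ·
    · · █ █ · ·
    · · █ █ · ·
    · · █ · · ·
    · · █ · · ·
    · · █ · · ·
    · · · · · ·
    · · · · · ·
    · · · · · ·
    · · · · · ·
    · · · · · ·
T2:
  2·area = 40  (B↔C swapped to make it positive)
  edge (0, 20)→(2, 14): d=(2,-6) top-left  bias=+0
  edge (2, 14)→(10, 10): d=(8,-4) top-left  bias=+0
  edge (10, 10)→(0, 20): d=(-10,10) right/bottom  bias=-1
    (2,2)@(5, 5): e=[0,-60,100] → ·  [on edge]
    (5,4)@(11, 9): e=[44,-4,0] → ·  [on edge]
    (1,5)@(3, 11): e=[0,-20,60] → ·  [on edge]
    (4,5)@(9, 11): e=[36,4,0] → ·  [on edge]
    (2,6)@(5, 13): e=[16,4,20] → █
    (3,6)@(7, 13): e=[28,12,0] → ·  [on edge]
    (1,7)@(3, 15): e=[8,12,20] → █
    (2,7)@(5, 15): e=[20,20,0] → ·  [on edge]
    (0,8)@(1, 17): e=[0,20,20] → █  [on edge]
    (1,8)@(3, 17): e=[12,28,0] → ·  [on edge]
    (0,9)@(1, 19): e=[4,36,0] → ·  [on edge]
  covered (3 px):
    · · · · · ·
    · · · · · ·
    · · · · · ·
    · · · · · ·
    · · · · · ·
    · · · · · ·
    · · █ · · ·
    · █ · · · ·
    █ · · · · ·
    · · · · · ·
    · · · · · ·
    · · · · · ·
T3:
  2·area = 52  (B↔C swapped to make it positive)
  edge (10, 18)→(6, 20): d=(-4,2) right/bottom  bias=-1
  edge (6, 20)→(8, 6): d=(2,-14) top-left  bias=+0
  edge (8, 6)→(10, 18): d=(2,12) right/bottom  bias=-1
    (3,6)@(7, 13): e=[26,0,26] → █  [on edge]
    (4,6)@(9, 13): e=[22,28,2] → █
    (5,6)@(11, 13): e=[18,56,-22] → ·
    (3,7)@(7, 15): e=[18,4,30] → █
    (5,7)@(11, 15): e=[10,60,-18] → ·
    (3,8)@(7, 17): e=[10,8,34] → █
    (5,8)@(11, 17): e=[2,64,-14] → ·
    (3,9)@(7, 19): e=[2,12,38] → █
    (4,9)@(9, 19): e=[-2,40,14] → ·
    (3,10)@(7, 21): e=[-6,16,42] → ·
  covered (7 px):
    · · · · · ·
    · · · · · ·
    · · · · · ·
    · · · · · ·
    · · · · · ·
    · · · · · ·
    · · · █ █ ·
    · · · █ █ ·
    · · · █ █ ·
    · · · █ · ·
    · · · · · ·
    · · · · · ·
T4:
  2·area = 26
  edge (12, 6)→(11, 14): d=(-1,8) right/bottom  bias=-1
  edge (11, 14)→(8, 12): d=(-3,-2) top-left  bias=+0
  edge (8, 12)→(12, 6): d=(4,-6) top-left  bias=+0
    (5,4)@(11, 9): e=[5,15,6] → █
    (4,5)@(9, 11): e=[19,5,2] → █
    (4,6)@(9, 13): e=[17,-1,10] → ·
    (5,6)@(11, 13): e=[1,3,22] → █
    (5,7)@(11, 15): e=[-1,-3,30] → ·
  covered (4 px):
    · · · · · ·
    · · · · · ·
    · · · · · ·
    · · · · · ·
    · · · · · █
    · · · · █ █
    · · · · · █
    · · · · · ·
    · · · · · ·
    · · · · · ·
    · · · · · ·
    · · · · · ·

Result: 27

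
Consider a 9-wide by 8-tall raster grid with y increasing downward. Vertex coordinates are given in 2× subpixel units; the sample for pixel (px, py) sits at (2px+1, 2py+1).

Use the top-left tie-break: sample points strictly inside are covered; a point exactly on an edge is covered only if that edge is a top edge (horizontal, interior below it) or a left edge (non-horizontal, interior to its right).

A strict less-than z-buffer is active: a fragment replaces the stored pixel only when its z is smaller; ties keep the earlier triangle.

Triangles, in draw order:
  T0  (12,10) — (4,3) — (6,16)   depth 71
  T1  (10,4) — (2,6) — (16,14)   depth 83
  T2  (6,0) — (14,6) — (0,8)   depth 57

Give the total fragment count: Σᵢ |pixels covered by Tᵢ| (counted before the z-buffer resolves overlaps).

T0:
  2·area = 90  (B↔C swapped to make it positive)
  edge (12, 10)→(6, 16): d=(-6,6) right/bottom  bias=-1
  edge (6, 16)→(4, 3): d=(-2,-13) top-left  bias=+0
  edge (4, 3)→(12, 10): d=(8,7) right/bottom  bias=-1
    (2,2)@(5, 5): e=[72,9,9] → X
    (3,2)@(7, 5): e=[60,35,-5] → .
    (8,2)@(17, 5): e=[0,165,-75] → .  [on edge]
    (2,3)@(5, 7): e=[60,5,25] → X
    (3,3)@(7, 7): e=[48,31,11] → X
    (4,3)@(9, 7): e=[36,57,-3] → .
    (7,3)@(15, 7): e=[0,135,-45] → .  [on edge]
    (2,4)@(5, 9): e=[48,1,41] → X
    (4,4)@(9, 9): e=[24,53,13] → X
    (5,4)@(11, 9): e=[12,79,-1] → .
    (6,4)@(13, 9): e=[0,105,-15] → .  [on edge]
    (2,5)@(5, 11): e=[36,-3,57] → .
    (5,5)@(11, 11): e=[0,75,15] → .  [on edge]
    (4,6)@(9, 13): e=[0,45,45] → .  [on edge]
    (3,7)@(7, 15): e=[0,15,75] → .  [on edge]
  covered (9 px):
    . . . . . . . . .
    . . . . . . . . .
    . . X . . . . . .
    . . X X . . . . .
    . . X X X . . . .
    . . . X X . . . .
    . . . X . . . . .
    . . . . . . . . .
T1:
  2·area = 92  (B↔C swapped to make it positive)
  edge (10, 4)→(16, 14): d=(6,10) right/bottom  bias=-1
  edge (16, 14)→(2, 6): d=(-14,-8) top-left  bias=+0
  edge (2, 6)→(10, 4): d=(8,-2) top-left  bias=+0
    (3,2)@(7, 5): e=[36,54,2] → X
    (4,2)@(9, 5): e=[16,70,6] → X
    (5,2)@(11, 5): e=[-4,86,10] → .
    (2,3)@(5, 7): e=[68,10,14] → X
    (5,3)@(11, 7): e=[8,58,26] → X
    (6,3)@(13, 7): e=[-12,74,30] → .
    (2,4)@(5, 9): e=[80,-18,30] → .
    (3,4)@(7, 9): e=[60,-2,34] → .
    (4,4)@(9, 9): e=[40,14,38] → X
    (6,4)@(13, 9): e=[0,46,46] → .  [on edge]
    (4,5)@(9, 11): e=[52,-14,54] → .
    (5,5)@(11, 11): e=[32,2,58] → X
  covered (11 px):
    . . . . . . . . .
    . . . . . . . . .
    . . . X X . . . .
    . . X X X X . . .
    . . . . X X . . .
    . . . . . X X . .
    . . . . . . . X .
    . . . . . . . . .
T2:
  2·area = 100
  edge (6, 0)→(14, 6): d=(8,6) right/bottom  bias=-1
  edge (14, 6)→(0, 8): d=(-14,2) right/bottom  bias=-1
  edge (0, 8)→(6, 0): d=(6,-8) top-left  bias=+0
    (3,0)@(7, 1): e=[2,84,14] → X
    (4,0)@(9, 1): e=[-10,80,30] → .
    (2,1)@(5, 3): e=[30,60,10] → X
    (4,1)@(9, 3): e=[6,52,42] → X
    (5,1)@(11, 3): e=[-6,48,58] → .
    (1,2)@(3, 5): e=[58,36,6] → X
    (5,2)@(11, 5): e=[10,20,70] → X
    (6,2)@(13, 5): e=[-2,16,86] → .
    (0,3)@(1, 7): e=[86,12,2] → X
    (3,3)@(7, 7): e=[50,0,50] → .  [on edge]
    (4,3)@(9, 7): e=[38,-4,66] → .
    (5,3)@(11, 7): e=[26,-8,82] → .
  covered (12 px):
    . . . X . . . . .
    . . X X X . . . .
    . X X X X X . . .
    X X X . . . . . .
    . . . . . . . . .
    . . . . . . . . .
    . . . . . . . . .
    . . . . . . . . .

Result: 32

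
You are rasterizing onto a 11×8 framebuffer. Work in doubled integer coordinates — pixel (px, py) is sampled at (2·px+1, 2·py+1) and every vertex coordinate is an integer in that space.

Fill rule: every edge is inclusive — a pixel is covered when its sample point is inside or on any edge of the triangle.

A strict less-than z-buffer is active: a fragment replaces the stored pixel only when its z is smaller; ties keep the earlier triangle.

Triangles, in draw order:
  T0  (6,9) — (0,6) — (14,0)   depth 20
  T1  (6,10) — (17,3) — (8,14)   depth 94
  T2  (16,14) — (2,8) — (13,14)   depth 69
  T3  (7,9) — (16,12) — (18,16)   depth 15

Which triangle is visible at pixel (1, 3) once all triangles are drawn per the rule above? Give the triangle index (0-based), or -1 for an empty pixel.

T0:
  2·area = 78
  edge (6, 9)→(0, 6): d=(-6,-3) inclusive
  edge (0, 6)→(14, 0): d=(14,-6) inclusive
  edge (14, 0)→(6, 9): d=(-8,9) inclusive
    (6,0)@(13, 1): e=[69,8,1] → X
    (7,0)@(15, 1): e=[75,20,-17] → .
    (3,1)@(7, 3): e=[39,0,39] → X  [on edge]
    (4,1)@(9, 3): e=[45,12,21] → X
    (5,1)@(11, 3): e=[51,24,3] → X
    (6,1)@(13, 3): e=[57,36,-15] → .
    (1,2)@(3, 5): e=[15,4,59] → X
    (2,2)@(5, 5): e=[21,16,41] → X
    (5,2)@(11, 5): e=[39,52,-13] → .
    (1,3)@(3, 7): e=[3,32,43] → X
    (4,3)@(9, 7): e=[21,68,-11] → .
    (1,4)@(3, 9): e=[-9,60,27] → .
  covered (11 px):
    . . . . . . X . . . .
    . . . X X X . . . . .
    . X X X X . . . . . .
    . X X X . . . . . . .
    . . . . . . . . . . .
    . . . . . . . . . . .
    . . . . . . . . . . .
    . . . . . . . . . . .
T1:
  2·area = 58
  edge (6, 10)→(17, 3): d=(11,-7) inclusive
  edge (17, 3)→(8, 14): d=(-9,11) inclusive
  edge (8, 14)→(6, 10): d=(-2,-4) inclusive
    (8,1)@(17, 3): e=[0,0,58] → X  [on edge]
    (9,1)@(19, 3): e=[14,-22,66] → .
    (7,2)@(15, 5): e=[8,4,46] → X
    (8,2)@(17, 5): e=[22,-18,54] → .
    (5,3)@(11, 7): e=[2,30,26] → X
    (6,3)@(13, 7): e=[16,8,34] → X
    (7,3)@(15, 7): e=[30,-14,42] → .
    (4,4)@(9, 9): e=[10,34,14] → X
    (6,4)@(13, 9): e=[38,-10,30] → .
    (3,5)@(7, 11): e=[18,38,2] → X
    (5,5)@(11, 11): e=[46,-6,18] → .
    (3,6)@(7, 13): e=[40,20,-2] → .
  covered (8 px):
    . . . . . . . . . . .
    . . . . . . . . X . .
    . . . . . . . X . . .
    . . . . . X X . . . .
    . . . . X X . . . . .
    . . . X X . . . . . .
    . . . . . . . . . . .
    . . . . . . . . . . .
T2:
  2·area = 18  (B↔C swapped to make it positive)
  edge (16, 14)→(13, 14): d=(-3,0) inclusive
  edge (13, 14)→(2, 8): d=(-11,-6) inclusive
  edge (2, 8)→(16, 14): d=(14,6) inclusive
    (4,5)@(9, 11): e=[9,9,0] → X  [on edge]
    (5,5)@(11, 11): e=[9,21,-12] → .
    (4,6)@(9, 13): e=[3,-13,28] → .
    (6,6)@(13, 13): e=[3,11,4] → X
    (7,6)@(15, 13): e=[3,23,-8] → .
    (6,7)@(13, 15): e=[-3,-11,32] → .
  covered (2 px):
    . . . . . . . . . . .
    . . . . . . . . . . .
    . . . . . . . . . . .
    . . . . . . . . . . .
    . . . . . . . . . . .
    . . . . X . . . . . .
    . . . . . . X . . . .
    . . . . . . . . . . .
T3:
  2·area = 30
  edge (7, 9)→(16, 12): d=(9,3) inclusive
  edge (16, 12)→(18, 16): d=(2,4) inclusive
  edge (18, 16)→(7, 9): d=(-11,-7) inclusive
    (0,3)@(1, 7): e=[0,50,-20] → .  [on edge]
    (3,4)@(7, 9): e=[0,30,0] → X  [on edge]
    (4,4)@(9, 9): e=[-6,22,14] → .
    (3,5)@(7, 11): e=[18,34,-22] → .
    (5,5)@(11, 11): e=[6,18,6] → X
    (6,5)@(13, 11): e=[0,10,20] → X  [on edge]
    (7,5)@(15, 11): e=[-6,2,34] → .
    (5,6)@(11, 13): e=[24,22,-16] → .
    (6,6)@(13, 13): e=[18,14,-2] → .
    (7,6)@(15, 13): e=[12,6,12] → X
    (8,6)@(17, 13): e=[6,-2,26] → .
    (9,6)@(19, 13): e=[0,-10,40] → .  [on edge]
  covered (5 px):
    . . . . . . . . . . .
    . . . . . . . . . . .
    . . . . . . . . . . .
    . . . . . . . . . . .
    . . . X . . . . . . .
    . . . . . X X . . . .
    . . . . . . . X . . .
    . . . . . . . . X . .

Z-buffer (winner per pixel, '.' = empty):
  . . . . . . 0 . . . .
  . . . 0 0 0 . . 1 . .
  . 0 0 0 0 . . 1 . . .
  . 0 0 0 . 1 1 . . . .
  . . . 3 1 1 . . . . .
  . . . 1 2 3 3 . . . .
  . . . . . . 2 3 . . .
  . . . . . . . . 3 . .

Answer: 0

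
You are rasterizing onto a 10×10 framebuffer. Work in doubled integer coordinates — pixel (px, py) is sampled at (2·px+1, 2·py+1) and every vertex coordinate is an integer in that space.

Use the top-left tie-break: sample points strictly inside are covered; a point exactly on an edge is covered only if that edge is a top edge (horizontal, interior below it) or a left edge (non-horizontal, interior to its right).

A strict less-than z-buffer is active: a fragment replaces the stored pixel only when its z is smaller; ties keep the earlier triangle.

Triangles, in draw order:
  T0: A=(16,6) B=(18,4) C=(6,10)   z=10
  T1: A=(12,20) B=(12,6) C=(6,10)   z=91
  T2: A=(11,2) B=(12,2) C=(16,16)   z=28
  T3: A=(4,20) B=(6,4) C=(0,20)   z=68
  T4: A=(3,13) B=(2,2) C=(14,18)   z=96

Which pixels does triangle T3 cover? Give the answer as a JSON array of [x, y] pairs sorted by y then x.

T0:
  2·area = 12  (B↔C swapped to make it positive)
  edge (16, 6)→(6, 10): d=(-10,4) right/bottom  bias=-1
  edge (6, 10)→(18, 4): d=(12,-6) top-left  bias=+0
  edge (18, 4)→(16, 6): d=(-2,2) right/bottom  bias=-1
    (9,1)@(19, 3): e=[18,-6,0] → ·  [on edge]
    (8,2)@(17, 5): e=[6,6,0] → ·  [on edge]
    (6,3)@(13, 7): e=[2,6,4] → #
    (7,3)@(15, 7): e=[-6,18,0] → ·  [on edge]
    (6,4)@(13, 9): e=[-18,30,0] → ·  [on edge]
    (5,5)@(11, 11): e=[-30,42,0] → ·  [on edge]
    (4,6)@(9, 13): e=[-42,54,0] → ·  [on edge]
    (3,7)@(7, 15): e=[-54,66,0] → ·  [on edge]
    (2,8)@(5, 17): e=[-66,78,0] → ·  [on edge]
    (1,9)@(3, 19): e=[-78,90,0] → ·  [on edge]
  covered (1 px):
    · · · · · · · · · ·
    · · · · · · · · · ·
    · · · · · · · · · ·
    · · · · · · # · · ·
    · · · · · · · · · ·
    · · · · · · · · · ·
    · · · · · · · · · ·
    · · · · · · · · · ·
    · · · · · · · · · ·
    · · · · · · · · · ·
T1:
  2·area = 84  (B↔C swapped to make it positive)
  edge (12, 20)→(6, 10): d=(-6,-10) top-left  bias=+0
  edge (6, 10)→(12, 6): d=(6,-4) top-left  bias=+0
  edge (12, 6)→(12, 20): d=(0,14) right/bottom  bias=-1
    (1,2)@(3, 5): e=[0,-42,126] → ·  [on edge]
    (5,3)@(11, 7): e=[68,2,14] → #
    (6,3)@(13, 7): e=[88,10,-14] → ·
    (4,4)@(9, 9): e=[36,6,42] → #
    (6,4)@(13, 9): e=[76,22,-14] → ·
    (3,5)@(7, 11): e=[4,10,70] → #
    (6,5)@(13, 11): e=[64,34,-14] → ·
    (3,6)@(7, 13): e=[-8,22,70] → ·
    (4,6)@(9, 13): e=[12,30,42] → #
    (6,6)@(13, 13): e=[52,46,-14] → ·
    (4,7)@(9, 15): e=[0,42,42] → #  [on edge]
    (6,7)@(13, 15): e=[40,58,-14] → ·
  covered (11 px):
    · · · · · · · · · ·
    · · · · · · · · · ·
    · · · · · · · · · ·
    · · · · · # · · · ·
    · · · · # # · · · ·
    · · · # # # · · · ·
    · · · · # # · · · ·
    · · · · # # · · · ·
    · · · · · # · · · ·
    · · · · · · · · · ·
T2:
  2·area = 14
  edge (11, 2)→(12, 2): d=(1,0) top-left  bias=+0
  edge (12, 2)→(16, 16): d=(4,14) right/bottom  bias=-1
  edge (16, 16)→(11, 2): d=(-5,-14) top-left  bias=+0
    (6,3)@(13, 7): e=[5,6,3] → #
    (7,3)@(15, 7): e=[5,-22,31] → ·
    (6,4)@(13, 9): e=[7,14,-7] → ·
    (7,6)@(15, 13): e=[11,2,1] → #
    (8,6)@(17, 13): e=[11,-26,29] → ·
    (7,7)@(15, 15): e=[13,10,-9] → ·
  covered (2 px):
    · · · · · · · · · ·
    · · · · · · · · · ·
    · · · · · · · · · ·
    · · · · · · # · · ·
    · · · · · · · · · ·
    · · · · · · · · · ·
    · · · · · · · # · ·
    · · · · · · · · · ·
    · · · · · · · · · ·
    · · · · · · · · · ·
T3:
  2·area = 64  (B↔C swapped to make it positive)
  edge (4, 20)→(0, 20): d=(-4,0) right/bottom  bias=-1
  edge (0, 20)→(6, 4): d=(6,-16) top-left  bias=+0
  edge (6, 4)→(4, 20): d=(-2,16) right/bottom  bias=-1
    (2,3)@(5, 7): e=[52,2,10] → #
    (3,3)@(7, 7): e=[52,34,-22] → ·
    (2,4)@(5, 9): e=[44,14,6] → #
    (3,4)@(7, 9): e=[44,46,-26] → ·
    (2,5)@(5, 11): e=[36,26,2] → #
    (3,5)@(7, 11): e=[36,58,-30] → ·
    (1,6)@(3, 13): e=[28,6,30] → #
    (2,6)@(5, 13): e=[28,38,-2] → ·
    (1,7)@(3, 15): e=[20,18,26] → #
    (2,7)@(5, 15): e=[20,50,-6] → ·
    (1,8)@(3, 17): e=[12,30,22] → #
    (2,8)@(5, 17): e=[12,62,-10] → ·
  covered (8 px):
    · · · · · · · · · ·
    · · · · · · · · · ·
    · · · · · · · · · ·
    · · # · · · · · · ·
    · · # · · · · · · ·
    · · # · · · · · · ·
    · # · · · · · · · ·
    · # · · · · · · · ·
    · # · · · · · · · ·
    # # · · · · · · · ·
T4:
  2·area = 116
  edge (3, 13)→(2, 2): d=(-1,-11) top-left  bias=+0
  edge (2, 2)→(14, 18): d=(12,16) right/bottom  bias=-1
  edge (14, 18)→(3, 13): d=(-11,-5) top-left  bias=+0
    (1,2)@(3, 5): e=[8,20,88] → #
    (2,2)@(5, 5): e=[30,-12,98] → ·
    (1,3)@(3, 7): e=[6,44,66] → #
    (2,3)@(5, 7): e=[28,12,76] → #
    (3,3)@(7, 7): e=[50,-20,86] → ·
    (1,4)@(3, 9): e=[4,68,44] → #
    (3,4)@(7, 9): e=[48,4,64] → #
    (4,4)@(9, 9): e=[70,-28,74] → ·
    (1,5)@(3, 11): e=[2,92,22] → #
    (4,5)@(9, 11): e=[68,-4,52] → ·
    (1,6)@(3, 13): e=[0,116,0] → #  [on edge]
    (4,6)@(9, 13): e=[66,20,30] → #
  covered (16 px):
    · · · · · · · · · ·
    · · · · · · · · · ·
    · # · · · · · · · ·
    · # # · · · · · · ·
    · # # # · · · · · ·
    · # # # · · · · · ·
    · # # # # · · · · ·
    · · · · # # · · · ·
    · · · · · · # · · ·
    · · · · · · · · · ·

Result: [[2,3],[2,4],[2,5],[1,6],[1,7],[1,8],[0,9],[1,9]]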